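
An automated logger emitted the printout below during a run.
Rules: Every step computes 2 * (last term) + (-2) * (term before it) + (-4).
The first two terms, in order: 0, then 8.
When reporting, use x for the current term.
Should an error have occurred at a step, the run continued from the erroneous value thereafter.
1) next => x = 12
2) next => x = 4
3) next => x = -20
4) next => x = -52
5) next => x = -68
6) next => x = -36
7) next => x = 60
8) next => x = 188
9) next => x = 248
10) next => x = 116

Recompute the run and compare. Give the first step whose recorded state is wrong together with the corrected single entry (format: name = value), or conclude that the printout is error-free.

Step 1: x = 2*(8) + (-2)*(0) + (-4) = 12 — checks out.
Step 2: x = 2*(12) + (-2)*(8) + (-4) = 4 — exactly as logged.
Step 3: x = 2*(4) + (-2)*(12) + (-4) = -20 — no discrepancy.
Step 4: x = 2*(-20) + (-2)*(4) + (-4) = -52 — confirmed correct.
Step 5: x = 2*(-52) + (-2)*(-20) + (-4) = -68 — same as recorded.
Step 6: x = 2*(-68) + (-2)*(-52) + (-4) = -36 — in agreement.
Step 7: x = 2*(-36) + (-2)*(-68) + (-4) = 60 — agrees with the printout.
Step 8: x = 2*(60) + (-2)*(-36) + (-4) = 188 — checks out.
Step 9: x = 2*(188) + (-2)*(60) + (-4) = 252 — the printout disagrees here.
The audit stops at step 9: the recorded entry is wrong and should be x = 252.

step 9, x = 252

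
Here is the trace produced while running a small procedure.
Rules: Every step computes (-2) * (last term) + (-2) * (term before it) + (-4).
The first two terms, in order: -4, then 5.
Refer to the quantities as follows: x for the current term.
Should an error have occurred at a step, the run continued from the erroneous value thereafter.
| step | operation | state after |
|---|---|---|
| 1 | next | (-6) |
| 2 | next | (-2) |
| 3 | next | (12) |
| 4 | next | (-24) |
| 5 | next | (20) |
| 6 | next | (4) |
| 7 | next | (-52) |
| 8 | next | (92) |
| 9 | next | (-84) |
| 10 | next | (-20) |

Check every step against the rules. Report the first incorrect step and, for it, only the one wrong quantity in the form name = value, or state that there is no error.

no error

1. x = -2*(5) + (-2)*(-4) + (-4) = -6 (same as recorded)
2. x = -2*(-6) + (-2)*(5) + (-4) = -2 (agrees with the trace)
3. x = -2*(-2) + (-2)*(-6) + (-4) = 12 (agrees with the trace)
4. x = -2*(12) + (-2)*(-2) + (-4) = -24 (no discrepancy)
5. x = -2*(-24) + (-2)*(12) + (-4) = 20 (same as recorded)
6. x = -2*(20) + (-2)*(-24) + (-4) = 4 (verified)
7. x = -2*(4) + (-2)*(20) + (-4) = -52 (same as recorded)
8. x = -2*(-52) + (-2)*(4) + (-4) = 92 (verified)
9. x = -2*(92) + (-2)*(-52) + (-4) = -84 (agrees with the trace)
10. x = -2*(-84) + (-2)*(92) + (-4) = -20 (consistent with the trace)
All entries verified; no error found.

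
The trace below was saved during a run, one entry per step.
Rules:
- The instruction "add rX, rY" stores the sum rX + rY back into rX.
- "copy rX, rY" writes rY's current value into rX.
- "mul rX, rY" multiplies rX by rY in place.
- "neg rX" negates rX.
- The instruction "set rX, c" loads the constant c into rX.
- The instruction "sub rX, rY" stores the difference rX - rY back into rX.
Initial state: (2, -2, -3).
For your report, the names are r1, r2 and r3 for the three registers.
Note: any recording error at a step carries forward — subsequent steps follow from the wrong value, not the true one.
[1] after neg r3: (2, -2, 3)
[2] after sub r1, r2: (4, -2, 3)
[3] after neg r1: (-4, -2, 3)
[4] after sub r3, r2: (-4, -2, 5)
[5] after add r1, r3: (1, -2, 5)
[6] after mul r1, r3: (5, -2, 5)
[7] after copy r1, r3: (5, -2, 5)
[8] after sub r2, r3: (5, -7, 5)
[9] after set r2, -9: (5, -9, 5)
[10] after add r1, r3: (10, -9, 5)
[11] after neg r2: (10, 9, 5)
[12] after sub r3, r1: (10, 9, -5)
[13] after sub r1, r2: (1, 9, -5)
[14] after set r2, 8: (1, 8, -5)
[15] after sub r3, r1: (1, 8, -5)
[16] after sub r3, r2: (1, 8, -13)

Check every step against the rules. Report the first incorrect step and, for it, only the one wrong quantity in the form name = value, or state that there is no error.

1. r3 = -(-3) = 3 (no discrepancy)
2. r1 = 2 - -2 = 4 (consistent with the trace)
3. r1 = -(4) = -4 (checks out)
4. r3 = 3 - -2 = 5 (exactly as logged)
5. r1 = -4 + 5 = 1 (same as recorded)
6. r1 = 1 * 5 = 5 (verified)
7. r1 = 5 (verified)
8. r2 = -2 - 5 = -7 (in agreement)
9. r2 = -9 (consistent with the trace)
10. r1 = 5 + 5 = 10 (confirmed correct)
11. r2 = -(-9) = 9 (matches)
12. r3 = 5 - 10 = -5 (consistent with the trace)
13. r1 = 10 - 9 = 1 (consistent with the trace)
14. r2 = 8 (verified)
15. r3 = -5 - 1 = -6 (this is not what the trace shows)
That makes step 15 the first incorrect line — r3 = -6 is what it should show.

step 15, r3 = -6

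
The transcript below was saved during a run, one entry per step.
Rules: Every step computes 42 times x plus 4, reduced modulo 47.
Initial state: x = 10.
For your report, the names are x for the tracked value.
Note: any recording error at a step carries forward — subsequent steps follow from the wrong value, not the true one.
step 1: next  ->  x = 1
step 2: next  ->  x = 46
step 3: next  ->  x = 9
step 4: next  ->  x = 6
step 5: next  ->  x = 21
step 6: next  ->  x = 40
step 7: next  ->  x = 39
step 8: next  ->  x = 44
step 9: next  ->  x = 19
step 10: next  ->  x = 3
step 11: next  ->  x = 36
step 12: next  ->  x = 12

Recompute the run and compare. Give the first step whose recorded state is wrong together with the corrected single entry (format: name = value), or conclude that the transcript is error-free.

no error

Recomputing the run from the initial state:
step 1: x = 1
step 2: x = 46
step 3: x = 9
step 4: x = 6
step 5: x = 21
step 6: x = 40
step 7: x = 39
step 8: x = 44
step 9: x = 19
step 10: x = 3
step 11: x = 36
step 12: x = 12
This matches the transcript at every step.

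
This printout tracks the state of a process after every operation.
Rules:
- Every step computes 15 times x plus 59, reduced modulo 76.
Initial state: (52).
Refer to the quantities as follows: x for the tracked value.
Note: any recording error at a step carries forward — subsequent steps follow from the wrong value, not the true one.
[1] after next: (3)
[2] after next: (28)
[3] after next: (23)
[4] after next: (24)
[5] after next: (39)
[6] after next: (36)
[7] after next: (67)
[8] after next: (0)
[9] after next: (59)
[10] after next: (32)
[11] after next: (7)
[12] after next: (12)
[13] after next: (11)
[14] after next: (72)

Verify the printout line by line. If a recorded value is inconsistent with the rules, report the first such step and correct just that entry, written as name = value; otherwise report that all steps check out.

no error

1. x = (15*52 + 59) mod 76 = 3 (matches)
2. x = (15*3 + 59) mod 76 = 28 (matches)
3. x = (15*28 + 59) mod 76 = 23 (same as recorded)
4. x = (15*23 + 59) mod 76 = 24 (consistent with the printout)
5. x = (15*24 + 59) mod 76 = 39 (verified)
6. x = (15*39 + 59) mod 76 = 36 (matches)
7. x = (15*36 + 59) mod 76 = 67 (in agreement)
8. x = (15*67 + 59) mod 76 = 0 (agrees with the printout)
9. x = (15*0 + 59) mod 76 = 59 (agrees with the printout)
10. x = (15*59 + 59) mod 76 = 32 (consistent with the printout)
11. x = (15*32 + 59) mod 76 = 7 (verified)
12. x = (15*7 + 59) mod 76 = 12 (checks out)
13. x = (15*12 + 59) mod 76 = 11 (agrees with the printout)
14. x = (15*11 + 59) mod 76 = 72 (verified)
All steps check out; nothing to correct.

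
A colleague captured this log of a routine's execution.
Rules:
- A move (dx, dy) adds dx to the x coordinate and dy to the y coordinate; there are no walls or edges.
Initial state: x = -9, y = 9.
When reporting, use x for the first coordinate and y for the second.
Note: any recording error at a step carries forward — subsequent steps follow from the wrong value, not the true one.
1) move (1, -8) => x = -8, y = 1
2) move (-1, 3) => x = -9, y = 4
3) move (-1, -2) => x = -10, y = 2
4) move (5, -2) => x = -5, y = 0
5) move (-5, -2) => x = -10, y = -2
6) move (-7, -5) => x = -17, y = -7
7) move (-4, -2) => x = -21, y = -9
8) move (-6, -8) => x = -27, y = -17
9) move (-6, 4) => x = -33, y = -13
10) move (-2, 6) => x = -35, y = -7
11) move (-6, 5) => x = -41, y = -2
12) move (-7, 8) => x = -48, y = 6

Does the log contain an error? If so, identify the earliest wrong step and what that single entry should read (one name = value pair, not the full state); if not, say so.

no error

Recomputing the run from the initial state:
step 1: x = -8, y = 1
step 2: x = -9, y = 4
step 3: x = -10, y = 2
step 4: x = -5, y = 0
step 5: x = -10, y = -2
step 6: x = -17, y = -7
step 7: x = -21, y = -9
step 8: x = -27, y = -17
step 9: x = -33, y = -13
step 10: x = -35, y = -7
step 11: x = -41, y = -2
step 12: x = -48, y = 6
This matches the log at every step.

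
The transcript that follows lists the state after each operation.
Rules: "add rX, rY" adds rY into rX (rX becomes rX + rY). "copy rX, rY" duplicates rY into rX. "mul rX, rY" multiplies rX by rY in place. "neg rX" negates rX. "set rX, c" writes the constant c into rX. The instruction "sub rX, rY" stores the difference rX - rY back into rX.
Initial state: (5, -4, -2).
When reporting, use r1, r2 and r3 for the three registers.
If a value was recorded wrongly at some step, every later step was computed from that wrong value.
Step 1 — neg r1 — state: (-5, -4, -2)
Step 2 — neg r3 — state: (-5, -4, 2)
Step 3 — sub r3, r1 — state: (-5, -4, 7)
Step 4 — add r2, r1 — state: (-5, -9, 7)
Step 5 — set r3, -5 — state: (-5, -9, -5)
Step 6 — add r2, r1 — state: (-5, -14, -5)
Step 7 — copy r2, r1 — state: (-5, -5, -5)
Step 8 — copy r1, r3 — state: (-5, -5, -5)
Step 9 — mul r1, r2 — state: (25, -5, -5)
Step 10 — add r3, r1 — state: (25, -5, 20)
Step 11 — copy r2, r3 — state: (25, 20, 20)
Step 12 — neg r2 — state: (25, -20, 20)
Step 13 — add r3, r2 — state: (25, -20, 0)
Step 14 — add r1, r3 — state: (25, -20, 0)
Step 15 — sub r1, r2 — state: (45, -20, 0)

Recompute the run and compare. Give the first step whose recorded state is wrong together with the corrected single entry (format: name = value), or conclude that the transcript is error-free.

no error

Recomputing the run from the initial state:
step 1: r1 = -5, r2 = -4, r3 = -2
step 2: r1 = -5, r2 = -4, r3 = 2
step 3: r1 = -5, r2 = -4, r3 = 7
step 4: r1 = -5, r2 = -9, r3 = 7
step 5: r1 = -5, r2 = -9, r3 = -5
step 6: r1 = -5, r2 = -14, r3 = -5
step 7: r1 = -5, r2 = -5, r3 = -5
step 8: r1 = -5, r2 = -5, r3 = -5
step 9: r1 = 25, r2 = -5, r3 = -5
step 10: r1 = 25, r2 = -5, r3 = 20
step 11: r1 = 25, r2 = 20, r3 = 20
step 12: r1 = 25, r2 = -20, r3 = 20
step 13: r1 = 25, r2 = -20, r3 = 0
step 14: r1 = 25, r2 = -20, r3 = 0
step 15: r1 = 45, r2 = -20, r3 = 0
This matches the transcript at every step.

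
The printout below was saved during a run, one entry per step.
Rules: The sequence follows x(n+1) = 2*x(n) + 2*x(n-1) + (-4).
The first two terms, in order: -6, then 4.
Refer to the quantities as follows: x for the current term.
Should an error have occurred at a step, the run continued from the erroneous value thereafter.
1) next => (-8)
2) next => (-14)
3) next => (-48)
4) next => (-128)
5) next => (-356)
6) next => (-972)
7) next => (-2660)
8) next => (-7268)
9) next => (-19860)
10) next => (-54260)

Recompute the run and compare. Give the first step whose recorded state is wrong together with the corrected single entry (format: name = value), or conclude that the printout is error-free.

Step 1: x = 2*(4) + (2)*(-6) + (-4) = -8 — matches.
Step 2: x = 2*(-8) + (2)*(4) + (-4) = -12 — the entry is off here.
Step 2 is the first one off; corrected, x = -12.

step 2, x = -12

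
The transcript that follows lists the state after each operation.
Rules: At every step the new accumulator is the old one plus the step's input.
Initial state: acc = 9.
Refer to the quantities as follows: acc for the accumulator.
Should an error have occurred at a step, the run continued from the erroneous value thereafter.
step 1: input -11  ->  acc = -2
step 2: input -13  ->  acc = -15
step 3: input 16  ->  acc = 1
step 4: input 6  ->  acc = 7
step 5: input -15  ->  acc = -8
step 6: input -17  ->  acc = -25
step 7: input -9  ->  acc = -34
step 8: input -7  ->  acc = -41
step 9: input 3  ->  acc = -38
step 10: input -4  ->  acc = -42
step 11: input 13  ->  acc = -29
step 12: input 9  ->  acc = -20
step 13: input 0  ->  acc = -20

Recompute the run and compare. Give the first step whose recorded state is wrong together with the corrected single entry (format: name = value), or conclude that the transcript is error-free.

no error

Step 1: acc = 9 + -11 = -2 — verified.
Step 2: acc = -2 + -13 = -15 — consistent with the transcript.
Step 3: acc = -15 + 16 = 1 — matches.
Step 4: acc = 1 + 6 = 7 — matches.
Step 5: acc = 7 + -15 = -8 — matches.
Step 6: acc = -8 + -17 = -25 — no discrepancy.
Step 7: acc = -25 + -9 = -34 — same as recorded.
Step 8: acc = -34 + -7 = -41 — verified.
Step 9: acc = -41 + 3 = -38 — verified.
Step 10: acc = -38 + -4 = -42 — same as recorded.
Step 11: acc = -42 + 13 = -29 — consistent with the transcript.
Step 12: acc = -29 + 9 = -20 — consistent with the transcript.
Step 13: acc = -20 + 0 = -20 — agrees with the transcript.
The recomputation confirms every line.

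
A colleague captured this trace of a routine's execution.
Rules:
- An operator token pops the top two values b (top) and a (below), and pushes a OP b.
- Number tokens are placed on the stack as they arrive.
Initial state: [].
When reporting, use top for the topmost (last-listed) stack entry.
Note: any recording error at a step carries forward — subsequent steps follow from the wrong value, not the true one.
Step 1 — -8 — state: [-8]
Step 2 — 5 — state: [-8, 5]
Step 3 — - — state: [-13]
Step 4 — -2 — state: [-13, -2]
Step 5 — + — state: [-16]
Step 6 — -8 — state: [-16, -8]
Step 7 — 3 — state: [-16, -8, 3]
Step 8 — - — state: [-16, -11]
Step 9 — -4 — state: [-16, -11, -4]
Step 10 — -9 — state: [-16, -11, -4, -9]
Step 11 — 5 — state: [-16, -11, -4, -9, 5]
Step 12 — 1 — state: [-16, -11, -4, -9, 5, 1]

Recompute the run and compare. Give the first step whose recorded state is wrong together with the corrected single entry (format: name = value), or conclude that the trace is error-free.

step 5, top = -15

Recomputing the run from the initial state:
step 1: [-8]
step 2: [-8, 5]
step 3: [-13]
step 4: [-13, -2]
step 5: [-15]
step 6: [-15, -8]
step 7: [-15, -8, 3]
step 8: [-15, -11]
step 9: [-15, -11, -4]
step 10: [-15, -11, -4, -9]
step 11: [-15, -11, -4, -9, 5]
step 12: [-15, -11, -4, -9, 5, 1]
The first disagreement with the trace is at step 5, where the value should be top = -15.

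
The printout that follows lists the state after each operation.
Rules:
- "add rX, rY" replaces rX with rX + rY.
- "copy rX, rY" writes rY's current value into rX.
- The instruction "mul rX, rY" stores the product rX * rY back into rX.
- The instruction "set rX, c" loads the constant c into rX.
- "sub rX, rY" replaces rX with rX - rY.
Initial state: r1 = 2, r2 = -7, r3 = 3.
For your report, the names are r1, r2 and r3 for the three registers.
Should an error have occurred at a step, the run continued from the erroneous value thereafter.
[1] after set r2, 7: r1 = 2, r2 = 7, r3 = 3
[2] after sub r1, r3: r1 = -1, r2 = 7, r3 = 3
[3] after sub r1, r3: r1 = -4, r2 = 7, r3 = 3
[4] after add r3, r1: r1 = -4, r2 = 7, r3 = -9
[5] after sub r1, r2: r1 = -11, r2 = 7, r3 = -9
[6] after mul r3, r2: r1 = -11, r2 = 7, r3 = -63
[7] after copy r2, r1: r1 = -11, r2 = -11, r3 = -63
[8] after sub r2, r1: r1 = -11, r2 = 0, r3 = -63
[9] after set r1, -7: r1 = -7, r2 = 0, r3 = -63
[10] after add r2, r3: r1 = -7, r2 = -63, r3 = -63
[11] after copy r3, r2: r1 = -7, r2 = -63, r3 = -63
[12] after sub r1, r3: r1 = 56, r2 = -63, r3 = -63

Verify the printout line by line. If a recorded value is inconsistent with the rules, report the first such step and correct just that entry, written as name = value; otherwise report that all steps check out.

step 4, r3 = -1

Recomputing the run from the initial state:
step 1: r1 = 2, r2 = 7, r3 = 3
step 2: r1 = -1, r2 = 7, r3 = 3
step 3: r1 = -4, r2 = 7, r3 = 3
step 4: r1 = -4, r2 = 7, r3 = -1
step 5: r1 = -11, r2 = 7, r3 = -1
step 6: r1 = -11, r2 = 7, r3 = -7
step 7: r1 = -11, r2 = -11, r3 = -7
step 8: r1 = -11, r2 = 0, r3 = -7
step 9: r1 = -7, r2 = 0, r3 = -7
step 10: r1 = -7, r2 = -7, r3 = -7
step 11: r1 = -7, r2 = -7, r3 = -7
step 12: r1 = 0, r2 = -7, r3 = -7
The first disagreement with the printout is at step 4, where the value should be r3 = -1.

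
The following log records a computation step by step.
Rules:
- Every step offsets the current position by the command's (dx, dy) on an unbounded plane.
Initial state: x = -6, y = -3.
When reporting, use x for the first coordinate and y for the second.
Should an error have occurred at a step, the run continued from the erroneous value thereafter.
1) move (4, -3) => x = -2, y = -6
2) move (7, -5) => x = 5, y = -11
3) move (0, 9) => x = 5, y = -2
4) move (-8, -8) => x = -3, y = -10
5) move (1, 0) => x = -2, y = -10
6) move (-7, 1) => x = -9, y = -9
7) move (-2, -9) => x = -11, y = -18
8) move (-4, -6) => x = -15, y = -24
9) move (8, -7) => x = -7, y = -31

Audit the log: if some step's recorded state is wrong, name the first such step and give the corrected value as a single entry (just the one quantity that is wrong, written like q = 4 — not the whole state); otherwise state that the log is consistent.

no error

step 1: x = -6 + (4) = -2, y = -3 + (-3) = -6 -> verified
step 2: x = -2 + (7) = 5, y = -6 + (-5) = -11 -> confirmed correct
step 3: x = 5 + (0) = 5, y = -11 + (9) = -2 -> consistent with the log
step 4: x = 5 + (-8) = -3, y = -2 + (-8) = -10 -> agrees with the log
step 5: x = -3 + (1) = -2, y = -10 + (0) = -10 -> exactly as logged
step 6: x = -2 + (-7) = -9, y = -10 + (1) = -9 -> checks out
step 7: x = -9 + (-2) = -11, y = -9 + (-9) = -18 -> confirmed correct
step 8: x = -11 + (-4) = -15, y = -18 + (-6) = -24 -> consistent with the log
step 9: x = -15 + (8) = -7, y = -24 + (-7) = -31 -> consistent with the log
The whole run recomputes cleanly — no discrepancies.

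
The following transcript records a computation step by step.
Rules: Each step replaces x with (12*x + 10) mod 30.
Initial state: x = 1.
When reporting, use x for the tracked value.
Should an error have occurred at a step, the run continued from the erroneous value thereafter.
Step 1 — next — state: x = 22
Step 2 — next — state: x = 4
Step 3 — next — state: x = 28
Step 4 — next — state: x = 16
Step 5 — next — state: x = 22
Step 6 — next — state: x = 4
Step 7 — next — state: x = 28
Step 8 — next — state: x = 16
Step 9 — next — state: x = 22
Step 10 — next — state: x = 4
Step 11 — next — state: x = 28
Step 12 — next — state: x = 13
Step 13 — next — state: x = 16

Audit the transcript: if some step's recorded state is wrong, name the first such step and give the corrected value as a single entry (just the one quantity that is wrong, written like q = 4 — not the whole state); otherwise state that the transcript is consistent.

Step 1: x = (12*1 + 10) mod 30 = 22 — no discrepancy.
Step 2: x = (12*22 + 10) mod 30 = 4 — same as recorded.
Step 3: x = (12*4 + 10) mod 30 = 28 — no discrepancy.
Step 4: x = (12*28 + 10) mod 30 = 16 — confirmed correct.
Step 5: x = (12*16 + 10) mod 30 = 22 — verified.
Step 6: x = (12*22 + 10) mod 30 = 4 — no discrepancy.
Step 7: x = (12*4 + 10) mod 30 = 28 — matches.
Step 8: x = (12*28 + 10) mod 30 = 16 — in agreement.
Step 9: x = (12*16 + 10) mod 30 = 22 — consistent with the transcript.
Step 10: x = (12*22 + 10) mod 30 = 4 — consistent with the transcript.
Step 11: x = (12*4 + 10) mod 30 = 28 — agrees with the transcript.
Step 12: x = (12*28 + 10) mod 30 = 16 — first mismatch against the transcript.
The earliest wrong entry is at step 12: it should read x = 16.

step 12, x = 16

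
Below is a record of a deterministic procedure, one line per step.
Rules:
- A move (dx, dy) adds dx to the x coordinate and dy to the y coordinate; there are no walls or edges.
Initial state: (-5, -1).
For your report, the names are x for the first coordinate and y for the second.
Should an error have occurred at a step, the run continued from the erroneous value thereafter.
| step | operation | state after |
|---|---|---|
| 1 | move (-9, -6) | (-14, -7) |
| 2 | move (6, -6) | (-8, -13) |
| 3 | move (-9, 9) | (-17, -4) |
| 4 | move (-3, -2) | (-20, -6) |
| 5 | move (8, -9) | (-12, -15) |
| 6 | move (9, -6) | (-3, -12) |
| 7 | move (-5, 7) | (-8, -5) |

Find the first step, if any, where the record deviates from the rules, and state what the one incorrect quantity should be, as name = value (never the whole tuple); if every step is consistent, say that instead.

Recomputing the run from the initial state:
step 1: x = -14, y = -7
step 2: x = -8, y = -13
step 3: x = -17, y = -4
step 4: x = -20, y = -6
step 5: x = -12, y = -15
step 6: x = -3, y = -21
step 7: x = -8, y = -14
The first disagreement with the record is at step 6, where the value should be y = -21.

step 6, y = -21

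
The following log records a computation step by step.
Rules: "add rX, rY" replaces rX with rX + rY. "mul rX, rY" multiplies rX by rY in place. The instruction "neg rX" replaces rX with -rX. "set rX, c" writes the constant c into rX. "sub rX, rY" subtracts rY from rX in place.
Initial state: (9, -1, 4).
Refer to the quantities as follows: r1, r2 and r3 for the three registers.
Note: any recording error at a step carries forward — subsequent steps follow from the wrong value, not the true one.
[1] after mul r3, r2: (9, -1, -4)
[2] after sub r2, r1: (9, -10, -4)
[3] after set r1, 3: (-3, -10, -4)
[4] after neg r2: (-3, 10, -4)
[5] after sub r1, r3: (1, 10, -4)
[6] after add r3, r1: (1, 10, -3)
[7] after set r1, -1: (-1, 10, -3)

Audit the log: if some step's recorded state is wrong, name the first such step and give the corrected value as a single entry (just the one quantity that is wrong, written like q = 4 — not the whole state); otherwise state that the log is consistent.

Recomputing the run from the initial state:
step 1: r1 = 9, r2 = -1, r3 = -4
step 2: r1 = 9, r2 = -10, r3 = -4
step 3: r1 = 3, r2 = -10, r3 = -4
step 4: r1 = 3, r2 = 10, r3 = -4
step 5: r1 = 7, r2 = 10, r3 = -4
step 6: r1 = 7, r2 = 10, r3 = 3
step 7: r1 = -1, r2 = 10, r3 = 3
The first disagreement with the log is at step 3, where the value should be r1 = 3.

step 3, r1 = 3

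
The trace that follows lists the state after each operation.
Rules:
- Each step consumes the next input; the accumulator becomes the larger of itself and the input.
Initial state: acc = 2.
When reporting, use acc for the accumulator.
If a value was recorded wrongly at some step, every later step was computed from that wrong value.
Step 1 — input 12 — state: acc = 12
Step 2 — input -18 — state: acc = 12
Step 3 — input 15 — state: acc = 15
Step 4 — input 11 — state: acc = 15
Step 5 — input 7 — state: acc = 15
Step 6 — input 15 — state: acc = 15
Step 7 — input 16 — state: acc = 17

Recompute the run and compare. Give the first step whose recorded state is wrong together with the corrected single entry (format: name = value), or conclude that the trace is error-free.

step 7, acc = 16

step 1: acc = max(2, 12) = 12 -> in agreement
step 2: acc = max(12, -18) = 12 -> confirmed correct
step 3: acc = max(12, 15) = 15 -> verified
step 4: acc = max(15, 11) = 15 -> checks out
step 5: acc = max(15, 7) = 15 -> same as recorded
step 6: acc = max(15, 15) = 15 -> verified
step 7: acc = max(15, 16) = 16 -> this is not what the trace shows
Conclusion: step 7 carries the first error; the entry should be acc = 16.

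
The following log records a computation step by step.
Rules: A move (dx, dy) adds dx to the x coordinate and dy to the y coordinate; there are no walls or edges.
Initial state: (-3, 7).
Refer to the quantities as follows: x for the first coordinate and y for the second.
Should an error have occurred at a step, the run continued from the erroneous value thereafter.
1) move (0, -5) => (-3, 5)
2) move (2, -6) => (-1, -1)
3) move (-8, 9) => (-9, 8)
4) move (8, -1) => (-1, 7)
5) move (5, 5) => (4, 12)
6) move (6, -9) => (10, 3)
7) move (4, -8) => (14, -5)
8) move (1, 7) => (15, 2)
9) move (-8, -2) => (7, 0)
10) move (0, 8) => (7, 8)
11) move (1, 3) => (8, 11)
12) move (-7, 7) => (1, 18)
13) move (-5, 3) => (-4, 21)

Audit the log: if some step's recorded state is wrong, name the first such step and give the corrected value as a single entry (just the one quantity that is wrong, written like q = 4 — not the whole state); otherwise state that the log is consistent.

1. x = -3 + (0) = -3, y = 7 + (-5) = 2 (the log has a different value)
That makes step 1 the first incorrect line — y = 2 is what it should show.

step 1, y = 2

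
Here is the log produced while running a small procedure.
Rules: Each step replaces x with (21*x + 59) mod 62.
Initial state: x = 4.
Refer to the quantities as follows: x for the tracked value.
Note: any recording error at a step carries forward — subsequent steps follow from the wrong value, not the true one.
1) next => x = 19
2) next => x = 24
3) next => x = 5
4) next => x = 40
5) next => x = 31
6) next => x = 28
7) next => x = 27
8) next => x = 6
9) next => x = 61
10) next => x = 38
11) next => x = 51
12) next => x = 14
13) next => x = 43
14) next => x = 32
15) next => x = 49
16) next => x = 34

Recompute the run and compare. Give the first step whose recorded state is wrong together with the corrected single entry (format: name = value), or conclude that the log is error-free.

no error

Recomputing the run from the initial state:
step 1: x = 19
step 2: x = 24
step 3: x = 5
step 4: x = 40
step 5: x = 31
step 6: x = 28
step 7: x = 27
step 8: x = 6
step 9: x = 61
step 10: x = 38
step 11: x = 51
step 12: x = 14
step 13: x = 43
step 14: x = 32
step 15: x = 49
step 16: x = 34
This matches the log at every step.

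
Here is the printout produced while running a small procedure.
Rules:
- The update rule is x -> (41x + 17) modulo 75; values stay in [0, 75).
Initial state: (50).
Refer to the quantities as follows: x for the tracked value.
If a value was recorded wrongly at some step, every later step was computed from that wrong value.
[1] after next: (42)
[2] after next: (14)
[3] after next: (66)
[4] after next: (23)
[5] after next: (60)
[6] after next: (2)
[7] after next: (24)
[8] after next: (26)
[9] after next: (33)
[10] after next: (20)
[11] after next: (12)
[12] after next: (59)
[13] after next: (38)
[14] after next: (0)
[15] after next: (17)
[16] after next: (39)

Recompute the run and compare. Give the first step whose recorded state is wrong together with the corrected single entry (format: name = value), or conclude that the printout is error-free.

Recomputing the run from the initial state:
step 1: x = 42
step 2: x = 14
step 3: x = 66
step 4: x = 23
step 5: x = 60
step 6: x = 2
step 7: x = 24
step 8: x = 26
step 9: x = 33
step 10: x = 20
step 11: x = 12
step 12: x = 59
step 13: x = 36
step 14: x = 68
step 15: x = 30
step 16: x = 47
The first disagreement with the printout is at step 13, where the value should be x = 36.

step 13, x = 36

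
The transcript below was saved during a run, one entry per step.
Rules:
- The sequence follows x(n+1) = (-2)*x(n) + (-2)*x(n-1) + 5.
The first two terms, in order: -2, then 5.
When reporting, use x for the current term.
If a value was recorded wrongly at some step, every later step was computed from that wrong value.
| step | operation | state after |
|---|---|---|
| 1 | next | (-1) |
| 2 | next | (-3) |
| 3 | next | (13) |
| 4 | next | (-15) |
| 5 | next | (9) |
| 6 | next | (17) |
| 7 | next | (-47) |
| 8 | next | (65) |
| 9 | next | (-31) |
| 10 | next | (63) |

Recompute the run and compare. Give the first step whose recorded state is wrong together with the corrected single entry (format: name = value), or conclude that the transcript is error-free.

step 10, x = -63

Recomputing the run from the initial state:
step 1: x = -1
step 2: x = -3
step 3: x = 13
step 4: x = -15
step 5: x = 9
step 6: x = 17
step 7: x = -47
step 8: x = 65
step 9: x = -31
step 10: x = -63
The first disagreement with the transcript is at step 10, where the value should be x = -63.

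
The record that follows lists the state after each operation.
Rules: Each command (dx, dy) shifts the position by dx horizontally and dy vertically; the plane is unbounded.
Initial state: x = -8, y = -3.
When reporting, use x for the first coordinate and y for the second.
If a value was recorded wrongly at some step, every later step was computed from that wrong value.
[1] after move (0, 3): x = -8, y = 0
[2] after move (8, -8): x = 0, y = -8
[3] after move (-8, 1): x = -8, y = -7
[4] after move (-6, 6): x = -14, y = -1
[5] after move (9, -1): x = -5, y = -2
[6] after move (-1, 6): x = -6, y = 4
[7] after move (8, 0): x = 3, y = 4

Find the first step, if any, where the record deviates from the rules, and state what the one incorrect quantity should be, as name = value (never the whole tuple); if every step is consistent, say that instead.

step 7, x = 2

Recomputing the run from the initial state:
step 1: x = -8, y = 0
step 2: x = 0, y = -8
step 3: x = -8, y = -7
step 4: x = -14, y = -1
step 5: x = -5, y = -2
step 6: x = -6, y = 4
step 7: x = 2, y = 4
The first disagreement with the record is at step 7, where the value should be x = 2.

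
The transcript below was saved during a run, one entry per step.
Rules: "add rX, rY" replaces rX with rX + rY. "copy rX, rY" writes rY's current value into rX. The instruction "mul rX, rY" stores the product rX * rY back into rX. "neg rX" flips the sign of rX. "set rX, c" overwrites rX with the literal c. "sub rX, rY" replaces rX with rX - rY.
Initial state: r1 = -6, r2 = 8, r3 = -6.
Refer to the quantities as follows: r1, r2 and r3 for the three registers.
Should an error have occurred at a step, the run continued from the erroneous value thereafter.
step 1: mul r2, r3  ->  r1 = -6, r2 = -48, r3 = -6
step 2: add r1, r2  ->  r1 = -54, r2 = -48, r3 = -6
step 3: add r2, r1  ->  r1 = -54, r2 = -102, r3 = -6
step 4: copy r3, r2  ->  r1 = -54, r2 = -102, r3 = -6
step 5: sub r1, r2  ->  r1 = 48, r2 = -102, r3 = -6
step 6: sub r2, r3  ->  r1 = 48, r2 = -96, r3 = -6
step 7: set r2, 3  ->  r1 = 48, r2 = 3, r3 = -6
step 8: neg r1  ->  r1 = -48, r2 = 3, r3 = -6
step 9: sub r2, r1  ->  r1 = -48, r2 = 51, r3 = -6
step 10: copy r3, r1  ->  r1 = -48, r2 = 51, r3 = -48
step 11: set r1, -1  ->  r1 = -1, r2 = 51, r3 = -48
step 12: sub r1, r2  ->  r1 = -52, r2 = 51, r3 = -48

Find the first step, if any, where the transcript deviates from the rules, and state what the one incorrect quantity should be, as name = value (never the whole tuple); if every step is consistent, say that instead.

Step 1: r2 = 8 * -6 = -48 — same as recorded.
Step 2: r1 = -6 + -48 = -54 — exactly as logged.
Step 3: r2 = -48 + -54 = -102 — consistent with the transcript.
Step 4: r3 = -102 — the recorded entry deviates here.
That makes step 4 the first incorrect line — r3 = -102 is what it should show.

step 4, r3 = -102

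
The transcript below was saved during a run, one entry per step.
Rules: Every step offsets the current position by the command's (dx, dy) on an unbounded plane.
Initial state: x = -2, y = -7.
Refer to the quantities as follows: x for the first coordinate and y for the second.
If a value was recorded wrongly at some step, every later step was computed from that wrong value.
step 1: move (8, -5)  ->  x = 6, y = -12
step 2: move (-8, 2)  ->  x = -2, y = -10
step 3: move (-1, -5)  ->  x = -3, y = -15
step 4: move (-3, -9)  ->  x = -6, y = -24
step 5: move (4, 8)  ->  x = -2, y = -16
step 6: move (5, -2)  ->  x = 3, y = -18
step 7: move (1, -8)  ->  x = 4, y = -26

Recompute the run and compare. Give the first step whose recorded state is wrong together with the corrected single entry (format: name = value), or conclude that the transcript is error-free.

no error

Recomputing the run from the initial state:
step 1: x = 6, y = -12
step 2: x = -2, y = -10
step 3: x = -3, y = -15
step 4: x = -6, y = -24
step 5: x = -2, y = -16
step 6: x = 3, y = -18
step 7: x = 4, y = -26
This matches the transcript at every step.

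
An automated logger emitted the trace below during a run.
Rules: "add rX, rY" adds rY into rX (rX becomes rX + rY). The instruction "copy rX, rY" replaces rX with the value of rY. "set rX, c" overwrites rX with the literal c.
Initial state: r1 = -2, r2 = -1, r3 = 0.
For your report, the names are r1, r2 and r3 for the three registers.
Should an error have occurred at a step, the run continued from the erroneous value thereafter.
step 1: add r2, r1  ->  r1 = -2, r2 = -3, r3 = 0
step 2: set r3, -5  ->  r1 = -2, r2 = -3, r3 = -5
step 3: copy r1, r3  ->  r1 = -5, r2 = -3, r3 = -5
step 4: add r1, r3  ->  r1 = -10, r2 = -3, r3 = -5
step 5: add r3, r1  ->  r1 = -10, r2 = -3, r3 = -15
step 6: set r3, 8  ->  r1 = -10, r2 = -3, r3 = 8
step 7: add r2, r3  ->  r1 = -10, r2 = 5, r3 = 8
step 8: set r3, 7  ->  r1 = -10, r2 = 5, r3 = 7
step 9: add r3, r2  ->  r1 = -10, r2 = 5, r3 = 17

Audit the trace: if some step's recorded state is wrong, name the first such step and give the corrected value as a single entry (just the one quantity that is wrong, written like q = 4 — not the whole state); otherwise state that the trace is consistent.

step 9, r3 = 12

Step 1: r2 = -1 + -2 = -3 — same as recorded.
Step 2: r3 = -5 — exactly as logged.
Step 3: r1 = -5 — exactly as logged.
Step 4: r1 = -5 + -5 = -10 — same as recorded.
Step 5: r3 = -5 + -10 = -15 — matches.
Step 6: r3 = 8 — same as recorded.
Step 7: r2 = -3 + 8 = 5 — exactly as logged.
Step 8: r3 = 7 — consistent with the trace.
Step 9: r3 = 7 + 5 = 12 — the recorded entry deviates here.
The earliest wrong entry is at step 9: it should read r3 = 12.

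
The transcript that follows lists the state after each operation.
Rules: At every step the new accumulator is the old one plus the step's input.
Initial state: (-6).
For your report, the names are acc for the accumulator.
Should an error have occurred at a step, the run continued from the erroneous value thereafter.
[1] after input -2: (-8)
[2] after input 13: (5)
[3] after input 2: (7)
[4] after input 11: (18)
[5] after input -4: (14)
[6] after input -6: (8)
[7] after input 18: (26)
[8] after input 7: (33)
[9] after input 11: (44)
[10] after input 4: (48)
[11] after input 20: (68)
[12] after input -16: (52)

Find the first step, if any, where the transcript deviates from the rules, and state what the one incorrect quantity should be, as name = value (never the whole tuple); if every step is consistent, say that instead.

Recomputing the run from the initial state:
step 1: acc = -8
step 2: acc = 5
step 3: acc = 7
step 4: acc = 18
step 5: acc = 14
step 6: acc = 8
step 7: acc = 26
step 8: acc = 33
step 9: acc = 44
step 10: acc = 48
step 11: acc = 68
step 12: acc = 52
This matches the transcript at every step.

no error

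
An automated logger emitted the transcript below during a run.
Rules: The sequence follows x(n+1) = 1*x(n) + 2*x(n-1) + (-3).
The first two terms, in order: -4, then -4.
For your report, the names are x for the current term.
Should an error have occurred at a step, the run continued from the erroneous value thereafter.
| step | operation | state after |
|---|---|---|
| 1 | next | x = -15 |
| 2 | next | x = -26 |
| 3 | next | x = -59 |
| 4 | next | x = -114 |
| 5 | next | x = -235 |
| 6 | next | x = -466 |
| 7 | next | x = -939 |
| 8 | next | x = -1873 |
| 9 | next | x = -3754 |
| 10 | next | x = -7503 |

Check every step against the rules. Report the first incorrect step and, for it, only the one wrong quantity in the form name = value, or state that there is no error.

1. x = 1*(-4) + (2)*(-4) + (-3) = -15 (agrees with the transcript)
2. x = 1*(-15) + (2)*(-4) + (-3) = -26 (in agreement)
3. x = 1*(-26) + (2)*(-15) + (-3) = -59 (verified)
4. x = 1*(-59) + (2)*(-26) + (-3) = -114 (checks out)
5. x = 1*(-114) + (2)*(-59) + (-3) = -235 (in agreement)
6. x = 1*(-235) + (2)*(-114) + (-3) = -466 (agrees with the transcript)
7. x = 1*(-466) + (2)*(-235) + (-3) = -939 (checks out)
8. x = 1*(-939) + (2)*(-466) + (-3) = -1874 (the transcript has a different value)
That makes step 8 the first incorrect line — x = -1874 is what it should show.

step 8, x = -1874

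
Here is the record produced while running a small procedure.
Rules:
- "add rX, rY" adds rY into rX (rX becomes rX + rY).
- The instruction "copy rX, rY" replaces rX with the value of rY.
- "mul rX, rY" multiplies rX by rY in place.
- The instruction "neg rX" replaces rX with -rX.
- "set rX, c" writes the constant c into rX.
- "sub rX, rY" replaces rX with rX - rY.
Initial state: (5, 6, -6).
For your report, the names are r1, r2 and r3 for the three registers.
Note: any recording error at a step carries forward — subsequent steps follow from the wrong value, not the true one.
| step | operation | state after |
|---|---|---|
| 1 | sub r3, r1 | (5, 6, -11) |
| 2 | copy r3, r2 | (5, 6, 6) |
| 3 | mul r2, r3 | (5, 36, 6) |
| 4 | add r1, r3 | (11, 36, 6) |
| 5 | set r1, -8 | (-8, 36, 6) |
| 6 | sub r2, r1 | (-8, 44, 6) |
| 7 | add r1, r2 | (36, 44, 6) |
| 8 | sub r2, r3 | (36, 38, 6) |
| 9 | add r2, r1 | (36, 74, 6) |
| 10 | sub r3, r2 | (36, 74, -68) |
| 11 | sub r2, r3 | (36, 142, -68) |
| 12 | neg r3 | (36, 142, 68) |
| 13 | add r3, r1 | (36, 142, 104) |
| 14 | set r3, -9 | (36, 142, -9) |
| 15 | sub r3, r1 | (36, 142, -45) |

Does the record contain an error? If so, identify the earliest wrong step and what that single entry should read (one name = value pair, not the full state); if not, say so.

no error

Recomputing the run from the initial state:
step 1: r1 = 5, r2 = 6, r3 = -11
step 2: r1 = 5, r2 = 6, r3 = 6
step 3: r1 = 5, r2 = 36, r3 = 6
step 4: r1 = 11, r2 = 36, r3 = 6
step 5: r1 = -8, r2 = 36, r3 = 6
step 6: r1 = -8, r2 = 44, r3 = 6
step 7: r1 = 36, r2 = 44, r3 = 6
step 8: r1 = 36, r2 = 38, r3 = 6
step 9: r1 = 36, r2 = 74, r3 = 6
step 10: r1 = 36, r2 = 74, r3 = -68
step 11: r1 = 36, r2 = 142, r3 = -68
step 12: r1 = 36, r2 = 142, r3 = 68
step 13: r1 = 36, r2 = 142, r3 = 104
step 14: r1 = 36, r2 = 142, r3 = -9
step 15: r1 = 36, r2 = 142, r3 = -45
This matches the record at every step.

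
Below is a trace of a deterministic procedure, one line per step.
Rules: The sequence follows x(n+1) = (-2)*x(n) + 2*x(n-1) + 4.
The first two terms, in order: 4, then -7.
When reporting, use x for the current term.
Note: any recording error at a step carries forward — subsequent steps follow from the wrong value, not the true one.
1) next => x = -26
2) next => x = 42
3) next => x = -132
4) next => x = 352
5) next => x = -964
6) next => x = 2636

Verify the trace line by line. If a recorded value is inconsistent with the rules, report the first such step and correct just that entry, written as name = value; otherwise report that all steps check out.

step 1, x = 26

Recomputing the run from the initial state:
step 1: x = 26
step 2: x = -62
step 3: x = 180
step 4: x = -480
step 5: x = 1324
step 6: x = -3604
The first disagreement with the trace is at step 1, where the value should be x = 26.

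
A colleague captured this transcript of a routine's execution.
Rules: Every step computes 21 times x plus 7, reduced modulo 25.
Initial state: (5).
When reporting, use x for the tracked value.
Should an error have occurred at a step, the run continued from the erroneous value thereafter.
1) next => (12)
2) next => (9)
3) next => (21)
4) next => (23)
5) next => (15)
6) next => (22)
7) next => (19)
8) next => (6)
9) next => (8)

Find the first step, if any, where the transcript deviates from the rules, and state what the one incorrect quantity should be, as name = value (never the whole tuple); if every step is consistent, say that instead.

no error

Step 1: x = (21*5 + 7) mod 25 = 12 — no discrepancy.
Step 2: x = (21*12 + 7) mod 25 = 9 — verified.
Step 3: x = (21*9 + 7) mod 25 = 21 — matches.
Step 4: x = (21*21 + 7) mod 25 = 23 — consistent with the transcript.
Step 5: x = (21*23 + 7) mod 25 = 15 — exactly as logged.
Step 6: x = (21*15 + 7) mod 25 = 22 — confirmed correct.
Step 7: x = (21*22 + 7) mod 25 = 19 — verified.
Step 8: x = (21*19 + 7) mod 25 = 6 — matches.
Step 9: x = (21*6 + 7) mod 25 = 8 — verified.
Every step is consistent.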